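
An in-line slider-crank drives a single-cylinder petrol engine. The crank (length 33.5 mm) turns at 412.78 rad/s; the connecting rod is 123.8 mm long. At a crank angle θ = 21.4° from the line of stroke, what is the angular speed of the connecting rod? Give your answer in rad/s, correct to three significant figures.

105

ω = 412.8 rad/s
The rod makes angle φ with the slider axis where L sinφ = r sinθ; differentiating, L cosφ·φ̇ = r ω cosθ.
L cosφ = √(L² − r² sin²θ) = 0.1232 m.
|ω_rod| = r ω |cosθ| / √(L² − r² sin²θ) = 0.0335·412.8·0.93106/0.1232 = 104.51 rad/s.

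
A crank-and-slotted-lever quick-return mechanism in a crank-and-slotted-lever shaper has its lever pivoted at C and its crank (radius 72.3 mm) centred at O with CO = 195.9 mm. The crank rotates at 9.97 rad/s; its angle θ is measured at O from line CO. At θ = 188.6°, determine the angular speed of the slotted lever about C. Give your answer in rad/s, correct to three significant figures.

ω = 9.97 rad/s
Crank pin A relative to C: A = (d + r cosθ, r sinθ); lever angle φ = atan2(r sinθ, d + r cosθ).
Differentiating tanφ: φ̇ = rω(d cosθ + r)/(d² + r² + 2dr cosθ).
d² + r² + 2dr cosθ = |CA|² = 0.0155955 m²;  d cosθ + r = -0.1214 m.
|ω_lever| = |0.0723·9.97·-0.1214| / 0.0155955 = 5.6111 rad/s.

5.61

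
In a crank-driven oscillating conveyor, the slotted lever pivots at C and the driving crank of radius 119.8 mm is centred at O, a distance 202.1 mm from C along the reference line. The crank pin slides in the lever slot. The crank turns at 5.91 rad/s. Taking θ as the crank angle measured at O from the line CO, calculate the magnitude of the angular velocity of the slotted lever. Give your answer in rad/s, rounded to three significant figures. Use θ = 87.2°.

ω = 5.91 rad/s
Crank pin A relative to C: A = (d + r cosθ, r sinθ); lever angle φ = atan2(r sinθ, d + r cosθ).
Differentiating tanφ: φ̇ = rω(d cosθ + r)/(d² + r² + 2dr cosθ).
d² + r² + 2dr cosθ = |CA|² = 0.0575619 m²;  d cosθ + r = +0.12967 m.
|ω_lever| = |0.1198·5.91·+0.12967| / 0.0575619 = 1.595 rad/s.

1.59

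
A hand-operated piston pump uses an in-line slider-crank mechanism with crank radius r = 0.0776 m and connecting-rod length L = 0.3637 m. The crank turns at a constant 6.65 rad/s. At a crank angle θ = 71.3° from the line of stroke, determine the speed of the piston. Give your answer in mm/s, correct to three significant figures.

ω = 6.65 rad/s
For an in-line slider-crank, x = r cosθ + √(L² − r² sin²θ), so v = −rω sinθ·[1 + r cosθ/√(L² − r² sin²θ)].
With r = 0.0776 m, L = 0.3637 m, θ = 71.3°: √(L² − r² sin²θ) = 0.3562 m.
v = −0.0776·6.65·0.94721·[1 + 0.0776·0.32061/0.3562] = -0.52294 m/s.
|v| = 0.52294 m/s = 522.94 mm/s.

523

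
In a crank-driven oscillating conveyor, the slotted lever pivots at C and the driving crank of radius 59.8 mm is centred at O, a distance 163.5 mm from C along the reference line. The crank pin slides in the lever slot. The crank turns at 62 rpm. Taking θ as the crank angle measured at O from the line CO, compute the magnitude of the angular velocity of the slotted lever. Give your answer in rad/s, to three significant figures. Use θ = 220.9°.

ω = 6.493 rad/s (from 62 rpm).
Crank pin A relative to C: A = (d + r cosθ, r sinθ); lever angle φ = atan2(r sinθ, d + r cosθ).
Differentiating tanφ: φ̇ = rω(d cosθ + r)/(d² + r² + 2dr cosθ).
d² + r² + 2dr cosθ = |CA|² = 0.0155279 m²;  d cosθ + r = -0.063782 m.
|ω_lever| = |0.0598·6.493·-0.063782| / 0.0155279 = 1.5948 rad/s.

1.59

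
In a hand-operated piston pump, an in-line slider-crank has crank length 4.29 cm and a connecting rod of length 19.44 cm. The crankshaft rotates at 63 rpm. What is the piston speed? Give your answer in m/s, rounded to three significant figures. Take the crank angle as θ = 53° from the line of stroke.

ω = 2π·63/60 = 6.597 rad/s
For an in-line slider-crank, x = r cosθ + √(L² − r² sin²θ), so v = −rω sinθ·[1 + r cosθ/√(L² − r² sin²θ)].
With r = 0.0429 m, L = 0.1944 m, θ = 53°: √(L² − r² sin²θ) = 0.19136 m.
v = −0.0429·6.597·0.79864·[1 + 0.0429·0.60182/0.19136] = -0.25653 m/s.
|v| = 0.25653 m/s.

0.257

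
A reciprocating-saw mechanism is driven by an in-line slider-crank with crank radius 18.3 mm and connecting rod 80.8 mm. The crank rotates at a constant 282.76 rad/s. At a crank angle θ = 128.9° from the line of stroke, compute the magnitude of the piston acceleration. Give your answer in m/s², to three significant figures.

ω = 282.8 rad/s
x(θ) = r cosθ + √(L² − r² sin²θ); with ω constant, a = ω²·d²x/dθ².
d²x/dθ² = −r cosθ − r²(cos2θ)/√u − r⁴ sin²2θ/(4u^{3/2}),  u = L² − r² sin²θ = 0.00632581 m².
Substituting r = 0.0183 m, L = 0.0808 m, θ = 128.9°: d²x/dθ² = +0.012328 m.
a = ω²·d²x/dθ² = (282.8)²·(+0.012328) = +985.69 m/s²;  |a| = 985.69 m/s².

986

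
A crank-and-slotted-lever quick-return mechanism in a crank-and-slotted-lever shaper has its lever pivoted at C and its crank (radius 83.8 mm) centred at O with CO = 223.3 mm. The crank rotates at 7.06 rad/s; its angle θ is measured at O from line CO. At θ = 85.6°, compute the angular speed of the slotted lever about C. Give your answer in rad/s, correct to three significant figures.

0.999

ω = 7.06 rad/s
Crank pin A relative to C: A = (d + r cosθ, r sinθ); lever angle φ = atan2(r sinθ, d + r cosθ).
Differentiating tanφ: φ̇ = rω(d cosθ + r)/(d² + r² + 2dr cosθ).
d² + r² + 2dr cosθ = |CA|² = 0.0597565 m²;  d cosθ + r = +0.10093 m.
|ω_lever| = |0.0838·7.06·+0.10093| / 0.0597565 = 0.99928 rad/s.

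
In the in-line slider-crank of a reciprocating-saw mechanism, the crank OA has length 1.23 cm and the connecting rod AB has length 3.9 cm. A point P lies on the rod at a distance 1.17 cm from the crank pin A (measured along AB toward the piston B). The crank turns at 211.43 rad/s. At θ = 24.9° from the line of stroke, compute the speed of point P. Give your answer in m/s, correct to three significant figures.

ω = 211.4 rad/s.  Crank-pin speed |V_A| = rω = 2.6006 m/s, perpendicular to OA.
Rod angle: sinφ = −(r/L) sinθ ⇒ φ = -7.631°; ω_rod = −rω cosθ/√(L²−r²sin²θ) = -61.024 rad/s.
V_P = V_A + ω_rod × AP, with AP = 0.0117 m along the rod.
Components: V_Px = −rω sinθ − a·ω_rod·sinφ = -1.1897 m/s;  V_Py = rω cosθ + a·ω_rod·cosφ = +1.6512 m/s.
|V_P| = √(V_Px² + V_Py²) = 2.0352 m/s.

2.04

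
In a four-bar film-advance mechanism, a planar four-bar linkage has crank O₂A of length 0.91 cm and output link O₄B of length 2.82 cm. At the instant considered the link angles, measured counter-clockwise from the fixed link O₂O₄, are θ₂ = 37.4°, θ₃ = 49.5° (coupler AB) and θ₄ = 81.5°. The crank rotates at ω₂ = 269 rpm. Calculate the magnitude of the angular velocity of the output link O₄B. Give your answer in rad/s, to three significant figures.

3.60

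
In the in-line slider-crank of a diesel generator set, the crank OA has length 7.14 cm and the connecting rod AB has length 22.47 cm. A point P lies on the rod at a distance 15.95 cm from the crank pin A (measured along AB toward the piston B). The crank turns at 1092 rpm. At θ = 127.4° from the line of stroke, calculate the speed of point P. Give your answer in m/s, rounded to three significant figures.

ω = 114.4 rad/s.  Crank-pin speed |V_A| = rω = 8.1649 m/s, perpendicular to OA.
Rod angle: sinφ = −(r/L) sinθ ⇒ φ = -14.621°; ω_rod = −rω cosθ/√(L²−r²sin²θ) = +22.809 rad/s.
V_P = V_A + ω_rod × AP, with AP = 0.1595 m along the rod.
Components: V_Px = −rω sinθ − a·ω_rod·sinφ = -5.568 m/s;  V_Py = rω cosθ + a·ω_rod·cosφ = -1.439 m/s.
|V_P| = √(V_Px² + V_Py²) = 5.7509 m/s.

5.75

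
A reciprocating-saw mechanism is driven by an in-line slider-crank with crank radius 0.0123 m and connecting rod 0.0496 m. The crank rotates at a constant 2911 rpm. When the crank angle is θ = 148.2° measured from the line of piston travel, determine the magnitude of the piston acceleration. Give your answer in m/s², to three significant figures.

841

ω = 2π·2911/60 = 304.8 rad/s
x(θ) = r cosθ + √(L² − r² sin²θ); with ω constant, a = ω²·d²x/dθ².
d²x/dθ² = −r cosθ − r²(cos2θ)/√u − r⁴ sin²2θ/(4u^{3/2}),  u = L² − r² sin²θ = 0.00241815 m².
Substituting r = 0.0123 m, L = 0.0496 m, θ = 148.2°: d²x/dθ² = +0.0090471 m.
a = ω²·d²x/dθ² = (304.8)²·(+0.0090471) = +840.72 m/s²;  |a| = 840.72 m/s².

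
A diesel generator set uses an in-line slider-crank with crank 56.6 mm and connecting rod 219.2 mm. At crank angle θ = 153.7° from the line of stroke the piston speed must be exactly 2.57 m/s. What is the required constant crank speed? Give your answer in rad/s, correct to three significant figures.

For an in-line slider-crank, |v_piston| = rω|sinθ|·[1 + r cosθ/√(L² − r² sin²θ)].
With r = 0.0566 m, L = 0.2192 m, θ = 153.7°: the bracketed kinematic factor |dx/dθ| = 0.019234 m.
ω = v/|dx/dθ| = 2.57/0.019234 = 133.62 rad/s.

134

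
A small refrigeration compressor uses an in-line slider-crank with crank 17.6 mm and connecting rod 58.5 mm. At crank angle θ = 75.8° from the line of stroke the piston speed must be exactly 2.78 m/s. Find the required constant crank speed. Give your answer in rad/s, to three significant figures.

151

For an in-line slider-crank, |v_piston| = rω|sinθ|·[1 + r cosθ/√(L² − r² sin²θ)].
With r = 0.0176 m, L = 0.0585 m, θ = 75.8°: the bracketed kinematic factor |dx/dθ| = 0.018379 m.
ω = v/|dx/dθ| = 2.78/0.018379 = 151.26 rad/s.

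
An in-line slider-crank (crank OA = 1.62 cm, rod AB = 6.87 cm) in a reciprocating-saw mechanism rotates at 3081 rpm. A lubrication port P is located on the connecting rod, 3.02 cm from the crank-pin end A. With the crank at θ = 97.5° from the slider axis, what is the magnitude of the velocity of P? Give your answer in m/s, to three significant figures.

ω = 322.6 rad/s.  Crank-pin speed |V_A| = rω = 5.2268 m/s, perpendicular to OA.
Rod angle: sinφ = −(r/L) sinθ ⇒ φ = -13.520°; ω_rod = −rω cosθ/√(L²−r²sin²θ) = +10.214 rad/s.
V_P = V_A + ω_rod × AP, with AP = 0.0302 m along the rod.
Components: V_Px = −rω sinθ − a·ω_rod·sinφ = -5.11 m/s;  V_Py = rω cosθ + a·ω_rod·cosφ = -0.38233 m/s.
|V_P| = √(V_Px² + V_Py²) = 5.1242 m/s.

5.12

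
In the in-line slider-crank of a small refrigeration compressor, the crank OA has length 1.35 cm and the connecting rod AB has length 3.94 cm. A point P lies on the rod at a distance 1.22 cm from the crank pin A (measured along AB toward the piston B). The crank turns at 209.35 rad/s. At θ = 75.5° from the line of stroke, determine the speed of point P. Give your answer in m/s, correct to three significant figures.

ω = 209.3 rad/s.  Crank-pin speed |V_A| = rω = 2.8262 m/s, perpendicular to OA.
Rod angle: sinφ = −(r/L) sinθ ⇒ φ = -19.374°; ω_rod = −rω cosθ/√(L²−r²sin²θ) = -19.038 rad/s.
V_P = V_A + ω_rod × AP, with AP = 0.0122 m along the rod.
Components: V_Px = −rω sinθ − a·ω_rod·sinφ = -2.8133 m/s;  V_Py = rω cosθ + a·ω_rod·cosφ = +0.48852 m/s.
|V_P| = √(V_Px² + V_Py²) = 2.8554 m/s.

2.86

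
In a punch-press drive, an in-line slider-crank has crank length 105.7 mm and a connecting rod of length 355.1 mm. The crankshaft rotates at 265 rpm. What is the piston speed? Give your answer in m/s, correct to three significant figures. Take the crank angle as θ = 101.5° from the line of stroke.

2.70

ω = 2π·265/60 = 27.75 rad/s
For an in-line slider-crank, x = r cosθ + √(L² − r² sin²θ), so v = −rω sinθ·[1 + r cosθ/√(L² − r² sin²θ)].
With r = 0.1057 m, L = 0.3551 m, θ = 101.5°: √(L² − r² sin²θ) = 0.33966 m.
v = −0.1057·27.75·0.97992·[1 + 0.1057·-0.19937/0.33966] = -2.696 m/s.
|v| = 2.696 m/s.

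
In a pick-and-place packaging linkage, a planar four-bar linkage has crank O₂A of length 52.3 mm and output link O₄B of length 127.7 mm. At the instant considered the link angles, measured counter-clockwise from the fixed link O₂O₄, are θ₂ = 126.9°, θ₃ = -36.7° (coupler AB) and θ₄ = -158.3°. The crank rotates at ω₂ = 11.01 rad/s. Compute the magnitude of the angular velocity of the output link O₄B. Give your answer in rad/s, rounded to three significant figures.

ω₂ = 11.01 rad/s
Differentiating the loop-closure r₂e^{iθ₂}+r₃e^{iθ₃}=r₁+r₄e^{iθ₄} gives r₂ω₂e^{iθ₂}+r₃ω₃e^{iθ₃}=r₄ω₄e^{iθ₄}.
Eliminating the other unknown: ω₄ = r₂ω₂ sin(θ₂−θ₃) / [r₄ sin(θ₄−θ₃)].
Numerator sine = +0.28234; denominator sine = -0.85173.
Result = 0.0523·11.01·(+0.28234) / (0.1277·(-0.85173)) = -1.4948 rad/s; magnitude 1.4948 rad/s.

1.49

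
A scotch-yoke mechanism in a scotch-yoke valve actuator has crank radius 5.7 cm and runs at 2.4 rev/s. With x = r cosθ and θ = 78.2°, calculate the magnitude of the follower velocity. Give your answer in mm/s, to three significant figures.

841

ω = 15.08 rad/s (from 2.4 rev/s).
x = r cosθ ⇒ ẋ = −rω sinθ.
|v| = rω|sinθ| = 0.057·15.08·|sin 78.2°| = 0.84138 m/s = 841.38 mm/s.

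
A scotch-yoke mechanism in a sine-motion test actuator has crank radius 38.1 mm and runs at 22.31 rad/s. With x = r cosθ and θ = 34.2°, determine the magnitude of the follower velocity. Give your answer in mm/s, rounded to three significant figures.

478

ω = 22.31 rad/s
x = r cosθ ⇒ ẋ = −rω sinθ.
|v| = rω|sinθ| = 0.0381·22.31·|sin 34.2°| = 0.47778 m/s = 477.78 mm/s.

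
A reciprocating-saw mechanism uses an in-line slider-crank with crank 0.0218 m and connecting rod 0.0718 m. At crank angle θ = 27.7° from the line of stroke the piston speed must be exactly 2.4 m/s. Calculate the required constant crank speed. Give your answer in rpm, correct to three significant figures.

1780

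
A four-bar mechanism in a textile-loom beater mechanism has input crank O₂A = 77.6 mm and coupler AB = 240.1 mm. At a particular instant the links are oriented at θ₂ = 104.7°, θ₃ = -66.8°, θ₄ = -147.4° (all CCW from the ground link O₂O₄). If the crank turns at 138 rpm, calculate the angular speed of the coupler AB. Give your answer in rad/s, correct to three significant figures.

4.51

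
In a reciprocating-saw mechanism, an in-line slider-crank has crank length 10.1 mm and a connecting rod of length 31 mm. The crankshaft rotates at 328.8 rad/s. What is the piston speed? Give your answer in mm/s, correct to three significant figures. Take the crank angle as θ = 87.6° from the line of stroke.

3370

ω = 328.8 rad/s
For an in-line slider-crank, x = r cosθ + √(L² − r² sin²θ), so v = −rω sinθ·[1 + r cosθ/√(L² − r² sin²θ)].
With r = 0.0101 m, L = 0.031 m, θ = 87.6°: √(L² − r² sin²θ) = 0.029312 m.
v = −0.0101·328.8·0.99912·[1 + 0.0101·0.04188/0.029312] = -3.3658 m/s.
|v| = 3.3658 m/s = 3365.8 mm/s.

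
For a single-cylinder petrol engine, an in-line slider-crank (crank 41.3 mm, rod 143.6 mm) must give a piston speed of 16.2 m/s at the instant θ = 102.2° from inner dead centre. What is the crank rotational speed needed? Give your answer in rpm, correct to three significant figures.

For an in-line slider-crank, |v_piston| = rω|sinθ|·[1 + r cosθ/√(L² − r² sin²θ)].
With r = 0.0413 m, L = 0.1436 m, θ = 102.2°: the bracketed kinematic factor |dx/dθ| = 0.037811 m.
ω = v/|dx/dθ| = 16.2/0.037811 = 428.45 rad/s.
N = 60ω/(2π) = 4091.4 rpm.

4090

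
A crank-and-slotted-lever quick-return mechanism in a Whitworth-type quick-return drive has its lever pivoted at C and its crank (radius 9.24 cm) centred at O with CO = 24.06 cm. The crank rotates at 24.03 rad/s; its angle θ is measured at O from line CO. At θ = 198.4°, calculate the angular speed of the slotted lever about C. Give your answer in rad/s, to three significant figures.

ω = 24.03 rad/s
Crank pin A relative to C: A = (d + r cosθ, r sinθ); lever angle φ = atan2(r sinθ, d + r cosθ).
Differentiating tanφ: φ̇ = rω(d cosθ + r)/(d² + r² + 2dr cosθ).
d² + r² + 2dr cosθ = |CA|² = 0.0242364 m²;  d cosθ + r = -0.1359 m.
|ω_lever| = |0.0924·24.03·-0.1359| / 0.0242364 = 12.45 rad/s.

12.5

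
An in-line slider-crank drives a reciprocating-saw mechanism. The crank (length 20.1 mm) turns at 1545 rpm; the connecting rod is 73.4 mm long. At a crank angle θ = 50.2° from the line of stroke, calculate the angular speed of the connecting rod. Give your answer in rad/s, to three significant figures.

ω = 161.8 rad/s (converted from 1545 rpm).
The rod makes angle φ with the slider axis where L sinφ = r sinθ; differentiating, L cosφ·φ̇ = r ω cosθ.
L cosφ = √(L² − r² sin²θ) = 0.071757 m.
|ω_rod| = r ω |cosθ| / √(L² − r² sin²θ) = 0.0201·161.8·0.64011/0.071757 = 29.01 rad/s.

29.0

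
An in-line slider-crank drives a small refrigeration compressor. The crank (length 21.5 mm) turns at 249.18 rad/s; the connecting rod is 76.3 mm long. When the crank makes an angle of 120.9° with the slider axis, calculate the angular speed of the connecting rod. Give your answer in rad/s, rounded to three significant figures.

37.2

ω = 249.2 rad/s
The rod makes angle φ with the slider axis where L sinφ = r sinθ; differentiating, L cosφ·φ̇ = r ω cosθ.
L cosφ = √(L² − r² sin²θ) = 0.074036 m.
|ω_rod| = r ω |cosθ| / √(L² − r² sin²θ) = 0.0215·249.2·0.51354/0.074036 = 37.161 rad/s.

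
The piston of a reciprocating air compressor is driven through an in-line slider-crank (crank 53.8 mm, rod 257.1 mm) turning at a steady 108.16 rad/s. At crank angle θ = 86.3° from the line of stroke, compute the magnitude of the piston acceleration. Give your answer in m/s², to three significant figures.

ω = 108.2 rad/s
x(θ) = r cosθ + √(L² − r² sin²θ); with ω constant, a = ω²·d²x/dθ².
d²x/dθ² = −r cosθ − r²(cos2θ)/√u − r⁴ sin²2θ/(4u^{3/2}),  u = L² − r² sin²θ = 0.063218 m².
Substituting r = 0.0538 m, L = 0.2571 m, θ = 86.3°: d²x/dθ² = +0.0079419 m.
a = ω²·d²x/dθ² = (108.2)²·(+0.0079419) = +92.909 m/s²;  |a| = 92.909 m/s².

92.9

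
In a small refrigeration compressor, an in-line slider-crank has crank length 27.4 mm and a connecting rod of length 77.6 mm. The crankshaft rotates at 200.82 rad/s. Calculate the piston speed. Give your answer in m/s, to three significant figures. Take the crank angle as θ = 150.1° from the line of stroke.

ω = 200.8 rad/s
For an in-line slider-crank, x = r cosθ + √(L² − r² sin²θ), so v = −rω sinθ·[1 + r cosθ/√(L² − r² sin²θ)].
With r = 0.0274 m, L = 0.0776 m, θ = 150.1°: √(L² − r² sin²θ) = 0.076389 m.
v = −0.0274·200.8·0.49849·[1 + 0.0274·-0.86690/0.076389] = -1.89 m/s.
|v| = 1.89 m/s.

1.89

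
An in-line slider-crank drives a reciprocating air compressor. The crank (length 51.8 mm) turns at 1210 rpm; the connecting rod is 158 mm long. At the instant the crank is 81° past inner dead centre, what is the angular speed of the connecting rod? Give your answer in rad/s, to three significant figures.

6.87

ω = 126.7 rad/s (converted from 1210 rpm).
The rod makes angle φ with the slider axis where L sinφ = r sinθ; differentiating, L cosφ·φ̇ = r ω cosθ.
L cosφ = √(L² − r² sin²θ) = 0.14949 m.
|ω_rod| = r ω |cosθ| / √(L² − r² sin²θ) = 0.0518·126.7·0.15643/0.14949 = 6.8687 rad/s.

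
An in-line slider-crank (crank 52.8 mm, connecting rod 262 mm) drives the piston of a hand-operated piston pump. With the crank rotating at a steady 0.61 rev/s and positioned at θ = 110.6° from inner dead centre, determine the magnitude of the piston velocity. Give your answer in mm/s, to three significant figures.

176

ω = 2π·0.61 = 3.833 rad/s
For an in-line slider-crank, x = r cosθ + √(L² − r² sin²θ), so v = −rω sinθ·[1 + r cosθ/√(L² − r² sin²θ)].
With r = 0.0528 m, L = 0.262 m, θ = 110.6°: √(L² − r² sin²θ) = 0.2573 m.
v = −0.0528·3.833·0.93606·[1 + 0.0528·-0.35184/0.2573] = -0.17575 m/s.
|v| = 0.17575 m/s = 175.75 mm/s.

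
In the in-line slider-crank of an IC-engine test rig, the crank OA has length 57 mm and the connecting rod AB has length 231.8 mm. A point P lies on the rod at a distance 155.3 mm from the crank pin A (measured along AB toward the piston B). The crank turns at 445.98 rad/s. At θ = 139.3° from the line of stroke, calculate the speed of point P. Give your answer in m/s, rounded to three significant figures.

15.8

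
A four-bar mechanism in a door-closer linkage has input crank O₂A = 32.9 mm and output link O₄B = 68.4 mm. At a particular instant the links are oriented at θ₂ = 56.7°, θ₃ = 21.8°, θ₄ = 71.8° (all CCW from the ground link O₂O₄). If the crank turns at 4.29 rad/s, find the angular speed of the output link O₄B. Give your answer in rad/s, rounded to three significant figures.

1.54

ω₂ = 4.29 rad/s
Differentiating the loop-closure r₂e^{iθ₂}+r₃e^{iθ₃}=r₁+r₄e^{iθ₄} gives r₂ω₂e^{iθ₂}+r₃ω₃e^{iθ₃}=r₄ω₄e^{iθ₄}.
Eliminating the other unknown: ω₄ = r₂ω₂ sin(θ₂−θ₃) / [r₄ sin(θ₄−θ₃)].
Numerator sine = +0.57215; denominator sine = +0.76604.
Result = 0.0329·4.29·(+0.57215) / (0.0684·(+0.76604)) = +1.5412 rad/s; magnitude 1.5412 rad/s.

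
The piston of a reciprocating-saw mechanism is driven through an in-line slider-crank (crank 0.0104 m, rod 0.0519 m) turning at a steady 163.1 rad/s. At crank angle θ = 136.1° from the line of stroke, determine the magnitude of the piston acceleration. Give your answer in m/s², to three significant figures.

197

ω = 163.1 rad/s
x(θ) = r cosθ + √(L² − r² sin²θ); with ω constant, a = ω²·d²x/dθ².
d²x/dθ² = −r cosθ − r²(cos2θ)/√u − r⁴ sin²2θ/(4u^{3/2}),  u = L² − r² sin²θ = 0.00264161 m².
Substituting r = 0.0104 m, L = 0.0519 m, θ = 136.1°: d²x/dθ² = +0.0073914 m.
a = ω²·d²x/dθ² = (163.1)²·(+0.0073914) = +196.62 m/s²;  |a| = 196.62 m/s².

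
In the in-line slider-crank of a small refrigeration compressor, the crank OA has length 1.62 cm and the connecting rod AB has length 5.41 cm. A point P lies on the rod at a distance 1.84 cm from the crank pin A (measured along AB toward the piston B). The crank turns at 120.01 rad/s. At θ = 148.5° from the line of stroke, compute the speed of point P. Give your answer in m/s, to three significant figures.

1.43

ω = 120 rad/s.  Crank-pin speed |V_A| = rω = 1.9442 m/s, perpendicular to OA.
Rod angle: sinφ = −(r/L) sinθ ⇒ φ = -9.001°; ω_rod = −rω cosθ/√(L²−r²sin²θ) = +31.023 rad/s.
V_P = V_A + ω_rod × AP, with AP = 0.0184 m along the rod.
Components: V_Px = −rω sinθ − a·ω_rod·sinφ = -0.92651 m/s;  V_Py = rω cosθ + a·ω_rod·cosφ = -1.0939 m/s.
|V_P| = √(V_Px² + V_Py²) = 1.4335 m/s.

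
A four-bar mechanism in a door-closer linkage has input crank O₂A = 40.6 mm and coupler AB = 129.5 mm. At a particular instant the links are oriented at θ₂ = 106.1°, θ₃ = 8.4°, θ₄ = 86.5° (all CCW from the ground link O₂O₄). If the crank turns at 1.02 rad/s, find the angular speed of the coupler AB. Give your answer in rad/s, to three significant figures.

0.110

ω₂ = 1.02 rad/s
Differentiating the loop-closure r₂e^{iθ₂}+r₃e^{iθ₃}=r₁+r₄e^{iθ₄} gives r₂ω₂e^{iθ₂}+r₃ω₃e^{iθ₃}=r₄ω₄e^{iθ₄}.
Eliminating the other unknown: ω₃ = r₂ω₂ sin(θ₄−θ₂) / [r₃ sin(θ₃−θ₄)].
Numerator sine = -0.33545; denominator sine = -0.97851.
Result = 0.0406·1.02·(-0.33545) / (0.1295·(-0.97851)) = +0.10963 rad/s; magnitude 0.10963 rad/s.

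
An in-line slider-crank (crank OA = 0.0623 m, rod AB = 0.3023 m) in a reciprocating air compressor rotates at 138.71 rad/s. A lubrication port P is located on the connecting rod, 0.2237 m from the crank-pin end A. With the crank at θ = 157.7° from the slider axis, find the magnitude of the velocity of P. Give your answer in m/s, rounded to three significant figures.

3.50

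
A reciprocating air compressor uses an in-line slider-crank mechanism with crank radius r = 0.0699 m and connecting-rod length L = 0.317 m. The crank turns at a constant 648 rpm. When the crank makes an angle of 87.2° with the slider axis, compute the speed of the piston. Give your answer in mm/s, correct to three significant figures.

ω = 2π·648/60 = 67.86 rad/s
For an in-line slider-crank, x = r cosθ + √(L² − r² sin²θ), so v = −rω sinθ·[1 + r cosθ/√(L² − r² sin²θ)].
With r = 0.0699 m, L = 0.317 m, θ = 87.2°: √(L² − r² sin²θ) = 0.30922 m.
v = −0.0699·67.86·0.99881·[1 + 0.0699·0.04885/0.30922] = -4.79 m/s.
|v| = 4.79 m/s = 4790 mm/s.

4790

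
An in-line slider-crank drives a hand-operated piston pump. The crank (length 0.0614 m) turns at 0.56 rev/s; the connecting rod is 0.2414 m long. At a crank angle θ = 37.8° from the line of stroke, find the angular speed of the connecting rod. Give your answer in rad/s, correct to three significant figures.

0.716

ω = 3.519 rad/s (converted from 0.56 rev/s).
The rod makes angle φ with the slider axis where L sinφ = r sinθ; differentiating, L cosφ·φ̇ = r ω cosθ.
L cosφ = √(L² − r² sin²θ) = 0.23845 m.
|ω_rod| = r ω |cosθ| / √(L² − r² sin²θ) = 0.0614·3.519·0.79016/0.23845 = 0.7159 rad/s.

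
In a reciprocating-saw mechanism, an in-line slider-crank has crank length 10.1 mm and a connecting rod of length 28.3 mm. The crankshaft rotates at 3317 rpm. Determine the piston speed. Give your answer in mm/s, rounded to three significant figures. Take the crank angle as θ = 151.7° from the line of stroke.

ω = 2π·3317/60 = 347.4 rad/s
For an in-line slider-crank, x = r cosθ + √(L² − r² sin²θ), so v = −rω sinθ·[1 + r cosθ/√(L² − r² sin²θ)].
With r = 0.0101 m, L = 0.0283 m, θ = 151.7°: √(L² − r² sin²θ) = 0.027892 m.
v = −0.0101·347.4·0.47409·[1 + 0.0101·-0.88048/0.027892] = -1.1329 m/s.
|v| = 1.1329 m/s = 1132.9 mm/s.

1130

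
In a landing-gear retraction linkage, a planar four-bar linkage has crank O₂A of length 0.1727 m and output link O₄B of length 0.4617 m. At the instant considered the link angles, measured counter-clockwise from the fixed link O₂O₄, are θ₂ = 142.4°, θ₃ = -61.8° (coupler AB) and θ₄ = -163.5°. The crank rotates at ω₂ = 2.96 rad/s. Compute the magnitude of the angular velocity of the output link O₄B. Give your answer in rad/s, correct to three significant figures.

ω₂ = 2.96 rad/s
Differentiating the loop-closure r₂e^{iθ₂}+r₃e^{iθ₃}=r₁+r₄e^{iθ₄} gives r₂ω₂e^{iθ₂}+r₃ω₃e^{iθ₃}=r₄ω₄e^{iθ₄}.
Eliminating the other unknown: ω₄ = r₂ω₂ sin(θ₂−θ₃) / [r₄ sin(θ₄−θ₃)].
Numerator sine = -0.40992; denominator sine = -0.97922.
Result = 0.1727·2.96·(-0.40992) / (0.4617·(-0.97922)) = +0.46349 rad/s; magnitude 0.46349 rad/s.

0.463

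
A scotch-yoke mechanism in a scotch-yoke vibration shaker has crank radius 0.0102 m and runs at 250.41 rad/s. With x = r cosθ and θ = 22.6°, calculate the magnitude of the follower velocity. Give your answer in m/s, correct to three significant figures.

0.982

ω = 250.4 rad/s
x = r cosθ ⇒ ẋ = −rω sinθ.
|v| = rω|sinθ| = 0.0102·250.4·|sin 22.6°| = 0.98156 m/s.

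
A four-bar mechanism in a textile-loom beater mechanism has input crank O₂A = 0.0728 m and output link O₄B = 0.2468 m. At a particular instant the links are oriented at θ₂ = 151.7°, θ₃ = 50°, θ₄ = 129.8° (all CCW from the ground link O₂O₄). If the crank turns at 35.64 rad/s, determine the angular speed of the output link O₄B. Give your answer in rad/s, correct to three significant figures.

ω₂ = 35.64 rad/s
Differentiating the loop-closure r₂e^{iθ₂}+r₃e^{iθ₃}=r₁+r₄e^{iθ₄} gives r₂ω₂e^{iθ₂}+r₃ω₃e^{iθ₃}=r₄ω₄e^{iθ₄}.
Eliminating the other unknown: ω₄ = r₂ω₂ sin(θ₂−θ₃) / [r₄ sin(θ₄−θ₃)].
Numerator sine = +0.97922; denominator sine = +0.98420.
Result = 0.0728·35.64·(+0.97922) / (0.2468·(+0.98420)) = +10.46 rad/s; magnitude 10.46 rad/s.

10.5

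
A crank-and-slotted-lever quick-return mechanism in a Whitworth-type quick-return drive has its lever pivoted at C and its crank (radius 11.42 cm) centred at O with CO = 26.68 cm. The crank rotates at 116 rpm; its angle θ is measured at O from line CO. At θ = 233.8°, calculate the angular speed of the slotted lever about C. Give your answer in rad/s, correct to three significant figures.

ω = 12.15 rad/s (from 116 rpm).
Crank pin A relative to C: A = (d + r cosθ, r sinθ); lever angle φ = atan2(r sinθ, d + r cosθ).
Differentiating tanφ: φ̇ = rω(d cosθ + r)/(d² + r² + 2dr cosθ).
d² + r² + 2dr cosθ = |CA|² = 0.0482341 m²;  d cosθ + r = -0.043374 m.
|ω_lever| = |0.1142·12.15·-0.043374| / 0.0482341 = 1.2475 rad/s.

1.25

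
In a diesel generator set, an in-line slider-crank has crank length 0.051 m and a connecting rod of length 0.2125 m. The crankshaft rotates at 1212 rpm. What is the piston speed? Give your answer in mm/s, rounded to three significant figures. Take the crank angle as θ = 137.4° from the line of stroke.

ω = 2π·1212/60 = 126.9 rad/s
For an in-line slider-crank, x = r cosθ + √(L² − r² sin²θ), so v = −rω sinθ·[1 + r cosθ/√(L² − r² sin²θ)].
With r = 0.051 m, L = 0.2125 m, θ = 137.4°: √(L² − r² sin²θ) = 0.20968 m.
v = −0.051·126.9·0.67688·[1 + 0.051·-0.73610/0.20968] = -3.5969 m/s.
|v| = 3.5969 m/s = 3596.9 mm/s.

3600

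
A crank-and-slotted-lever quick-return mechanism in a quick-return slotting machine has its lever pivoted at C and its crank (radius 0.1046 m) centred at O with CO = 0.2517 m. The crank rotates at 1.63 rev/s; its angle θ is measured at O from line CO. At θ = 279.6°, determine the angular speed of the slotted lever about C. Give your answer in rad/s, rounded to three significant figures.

ω = 10.24 rad/s (from 1.63 rev/s).
Crank pin A relative to C: A = (d + r cosθ, r sinθ); lever angle φ = atan2(r sinθ, d + r cosθ).
Differentiating tanφ: φ̇ = rω(d cosθ + r)/(d² + r² + 2dr cosθ).
d² + r² + 2dr cosθ = |CA|² = 0.0830754 m²;  d cosθ + r = +0.14658 m.
|ω_lever| = |0.1046·10.24·+0.14658| / 0.0830754 = 1.8901 rad/s.

1.89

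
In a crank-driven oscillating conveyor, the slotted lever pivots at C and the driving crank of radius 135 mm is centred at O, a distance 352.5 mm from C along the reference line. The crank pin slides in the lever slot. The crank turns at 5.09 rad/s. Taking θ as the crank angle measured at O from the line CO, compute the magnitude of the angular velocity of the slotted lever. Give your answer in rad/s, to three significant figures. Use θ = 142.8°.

1.50

ω = 5.09 rad/s
Crank pin A relative to C: A = (d + r cosθ, r sinθ); lever angle φ = atan2(r sinθ, d + r cosθ).
Differentiating tanφ: φ̇ = rω(d cosθ + r)/(d² + r² + 2dr cosθ).
d² + r² + 2dr cosθ = |CA|² = 0.0666715 m²;  d cosθ + r = -0.14578 m.
|ω_lever| = |0.135·5.09·-0.14578| / 0.0666715 = 1.5024 rad/s.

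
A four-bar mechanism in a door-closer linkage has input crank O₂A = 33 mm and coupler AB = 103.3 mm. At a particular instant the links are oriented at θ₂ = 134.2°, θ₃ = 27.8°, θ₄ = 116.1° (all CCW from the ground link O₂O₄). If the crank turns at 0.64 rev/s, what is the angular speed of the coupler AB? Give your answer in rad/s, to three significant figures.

ω₂ = 4.021 rad/s (from 0.64 rev/s).
Differentiating the loop-closure r₂e^{iθ₂}+r₃e^{iθ₃}=r₁+r₄e^{iθ₄} gives r₂ω₂e^{iθ₂}+r₃ω₃e^{iθ₃}=r₄ω₄e^{iθ₄}.
Eliminating the other unknown: ω₃ = r₂ω₂ sin(θ₄−θ₂) / [r₃ sin(θ₃−θ₄)].
Numerator sine = -0.31068; denominator sine = -0.99956.
Result = 0.033·4.021·(-0.31068) / (0.1033·(-0.99956)) = +0.39928 rad/s; magnitude 0.39928 rad/s.

0.399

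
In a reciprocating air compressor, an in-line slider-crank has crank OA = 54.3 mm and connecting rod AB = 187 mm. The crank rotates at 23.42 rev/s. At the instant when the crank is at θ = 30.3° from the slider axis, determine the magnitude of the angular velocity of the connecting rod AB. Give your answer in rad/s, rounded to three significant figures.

ω = 147.2 rad/s (converted from 23.42 rev/s).
The rod makes angle φ with the slider axis where L sinφ = r sinθ; differentiating, L cosφ·φ̇ = r ω cosθ.
L cosφ = √(L² − r² sin²θ) = 0.18498 m.
|ω_rod| = r ω |cosθ| / √(L² − r² sin²θ) = 0.0543·147.2·0.86340/0.18498 = 37.295 rad/s.

37.3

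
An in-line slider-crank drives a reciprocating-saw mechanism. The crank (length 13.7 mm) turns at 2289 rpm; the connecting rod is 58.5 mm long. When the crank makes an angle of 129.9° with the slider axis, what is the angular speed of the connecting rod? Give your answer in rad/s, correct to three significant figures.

ω = 239.7 rad/s (converted from 2289 rpm).
The rod makes angle φ with the slider axis where L sinφ = r sinθ; differentiating, L cosφ·φ̇ = r ω cosθ.
L cosφ = √(L² − r² sin²θ) = 0.057548 m.
|ω_rod| = r ω |cosθ| / √(L² − r² sin²θ) = 0.0137·239.7·0.64145/0.057548 = 36.604 rad/s.

36.6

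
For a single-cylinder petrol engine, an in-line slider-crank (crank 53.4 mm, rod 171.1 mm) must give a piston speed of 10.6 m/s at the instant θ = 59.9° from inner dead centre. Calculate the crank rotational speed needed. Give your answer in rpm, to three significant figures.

1880

For an in-line slider-crank, |v_piston| = rω|sinθ|·[1 + r cosθ/√(L² − r² sin²θ)].
With r = 0.0534 m, L = 0.1711 m, θ = 59.9°: the bracketed kinematic factor |dx/dθ| = 0.053709 m.
ω = v/|dx/dθ| = 10.6/0.053709 = 197.36 rad/s.
N = 60ω/(2π) = 1884.6 rpm.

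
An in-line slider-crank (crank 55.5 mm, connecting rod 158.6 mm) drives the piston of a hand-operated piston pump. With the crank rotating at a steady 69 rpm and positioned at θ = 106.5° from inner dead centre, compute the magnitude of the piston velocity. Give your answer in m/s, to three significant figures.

ω = 2π·69/60 = 7.226 rad/s
For an in-line slider-crank, x = r cosθ + √(L² − r² sin²θ), so v = −rω sinθ·[1 + r cosθ/√(L² − r² sin²θ)].
With r = 0.0555 m, L = 0.1586 m, θ = 106.5°: √(L² − r² sin²θ) = 0.14941 m.
v = −0.0555·7.226·0.95882·[1 + 0.0555·-0.28402/0.14941] = -0.34394 m/s.
|v| = 0.34394 m/s.

0.344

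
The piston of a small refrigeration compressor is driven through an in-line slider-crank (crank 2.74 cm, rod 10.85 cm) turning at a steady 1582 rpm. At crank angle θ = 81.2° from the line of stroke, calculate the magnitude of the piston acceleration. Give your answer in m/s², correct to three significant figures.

ω = 2π·1582/60 = 165.7 rad/s
x(θ) = r cosθ + √(L² − r² sin²θ); with ω constant, a = ω²·d²x/dθ².
d²x/dθ² = −r cosθ − r²(cos2θ)/√u − r⁴ sin²2θ/(4u^{3/2}),  u = L² − r² sin²θ = 0.0110391 m².
Substituting r = 0.0274 m, L = 0.1085 m, θ = 81.2°: d²x/dθ² = +0.0026081 m.
a = ω²·d²x/dθ² = (165.7)²·(+0.0026081) = +71.582 m/s²;  |a| = 71.582 m/s².

71.6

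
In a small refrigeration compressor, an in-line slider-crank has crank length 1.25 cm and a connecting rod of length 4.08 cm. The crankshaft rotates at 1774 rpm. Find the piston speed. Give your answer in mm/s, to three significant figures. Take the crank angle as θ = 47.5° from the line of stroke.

2080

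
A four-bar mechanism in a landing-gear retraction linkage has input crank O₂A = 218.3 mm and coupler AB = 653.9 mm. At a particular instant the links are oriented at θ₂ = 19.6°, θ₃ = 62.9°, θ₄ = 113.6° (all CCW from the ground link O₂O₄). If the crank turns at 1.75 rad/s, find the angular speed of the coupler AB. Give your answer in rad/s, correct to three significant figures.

ω₂ = 1.75 rad/s
Differentiating the loop-closure r₂e^{iθ₂}+r₃e^{iθ₃}=r₁+r₄e^{iθ₄} gives r₂ω₂e^{iθ₂}+r₃ω₃e^{iθ₃}=r₄ω₄e^{iθ₄}.
Eliminating the other unknown: ω₃ = r₂ω₂ sin(θ₄−θ₂) / [r₃ sin(θ₃−θ₄)].
Numerator sine = +0.99756; denominator sine = -0.77384.
Result = 0.2183·1.75·(+0.99756) / (0.6539·(-0.77384)) = -0.75313 rad/s; magnitude 0.75313 rad/s.

0.753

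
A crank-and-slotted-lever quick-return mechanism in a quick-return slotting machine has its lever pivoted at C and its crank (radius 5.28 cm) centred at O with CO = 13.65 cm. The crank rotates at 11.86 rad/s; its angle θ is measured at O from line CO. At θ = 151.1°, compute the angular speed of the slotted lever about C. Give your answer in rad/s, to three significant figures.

ω = 11.86 rad/s
Crank pin A relative to C: A = (d + r cosθ, r sinθ); lever angle φ = atan2(r sinθ, d + r cosθ).
Differentiating tanφ: φ̇ = rω(d cosθ + r)/(d² + r² + 2dr cosθ).
d² + r² + 2dr cosθ = |CA|² = 0.00880079 m²;  d cosθ + r = -0.066701 m.
|ω_lever| = |0.0528·11.86·-0.066701| / 0.00880079 = 4.746 rad/s.

4.75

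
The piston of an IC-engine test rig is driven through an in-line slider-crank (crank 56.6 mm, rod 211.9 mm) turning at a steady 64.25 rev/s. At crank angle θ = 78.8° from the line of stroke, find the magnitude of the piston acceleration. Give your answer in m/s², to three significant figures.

562

ω = 2π·64.2 = 403.7 rad/s
x(θ) = r cosθ + √(L² − r² sin²θ); with ω constant, a = ω²·d²x/dθ².
d²x/dθ² = −r cosθ − r²(cos2θ)/√u − r⁴ sin²2θ/(4u^{3/2}),  u = L² − r² sin²θ = 0.0418189 m².
Substituting r = 0.0566 m, L = 0.2119 m, θ = 78.8°: d²x/dθ² = +0.0034463 m.
a = ω²·d²x/dθ² = (403.7)²·(+0.0034463) = +561.64 m/s²;  |a| = 561.64 m/s².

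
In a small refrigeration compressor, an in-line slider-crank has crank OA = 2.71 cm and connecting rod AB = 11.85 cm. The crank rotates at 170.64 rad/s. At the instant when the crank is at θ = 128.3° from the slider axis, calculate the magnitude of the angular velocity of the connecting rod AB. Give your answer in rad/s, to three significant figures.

24.6

ω = 170.6 rad/s
The rod makes angle φ with the slider axis where L sinφ = r sinθ; differentiating, L cosφ·φ̇ = r ω cosθ.
L cosφ = √(L² − r² sin²θ) = 0.11658 m.
|ω_rod| = r ω |cosθ| / √(L² − r² sin²θ) = 0.0271·170.6·0.61978/0.11658 = 24.585 rad/s.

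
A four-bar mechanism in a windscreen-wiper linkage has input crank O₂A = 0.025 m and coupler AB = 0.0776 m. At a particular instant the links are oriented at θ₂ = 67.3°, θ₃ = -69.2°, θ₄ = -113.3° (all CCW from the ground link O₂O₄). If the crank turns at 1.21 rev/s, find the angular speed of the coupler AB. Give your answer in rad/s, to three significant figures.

0.0369

ω₂ = 7.603 rad/s (from 1.21 rev/s).
Differentiating the loop-closure r₂e^{iθ₂}+r₃e^{iθ₃}=r₁+r₄e^{iθ₄} gives r₂ω₂e^{iθ₂}+r₃ω₃e^{iθ₃}=r₄ω₄e^{iθ₄}.
Eliminating the other unknown: ω₃ = r₂ω₂ sin(θ₄−θ₂) / [r₃ sin(θ₃−θ₄)].
Numerator sine = +0.01047; denominator sine = +0.69591.
Result = 0.025·7.603·(+0.01047) / (0.0776·(+0.69591)) = +0.036856 rad/s; magnitude 0.036856 rad/s.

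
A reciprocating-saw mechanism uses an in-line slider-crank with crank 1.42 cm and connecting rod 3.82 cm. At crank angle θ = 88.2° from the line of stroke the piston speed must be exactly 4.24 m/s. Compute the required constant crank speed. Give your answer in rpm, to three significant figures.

For an in-line slider-crank, |v_piston| = rω|sinθ|·[1 + r cosθ/√(L² − r² sin²θ)].
With r = 0.0142 m, L = 0.0382 m, θ = 88.2°: the bracketed kinematic factor |dx/dθ| = 0.014371 m.
ω = v/|dx/dθ| = 4.24/0.014371 = 295.03 rad/s.
N = 60ω/(2π) = 2817.3 rpm.

2820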